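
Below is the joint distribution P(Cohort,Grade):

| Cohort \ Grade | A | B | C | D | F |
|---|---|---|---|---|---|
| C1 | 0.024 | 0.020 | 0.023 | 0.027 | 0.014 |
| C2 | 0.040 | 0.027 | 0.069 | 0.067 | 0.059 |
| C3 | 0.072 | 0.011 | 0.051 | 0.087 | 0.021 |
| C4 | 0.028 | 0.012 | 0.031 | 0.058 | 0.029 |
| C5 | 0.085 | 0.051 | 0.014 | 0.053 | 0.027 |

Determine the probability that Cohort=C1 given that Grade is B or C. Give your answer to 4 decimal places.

P(Grade=B) = 0.020 + 0.027 + 0.011 + 0.012 + 0.051 = 0.121.
P(Grade=C) = 0.023 + 0.069 + 0.051 + 0.031 + 0.014 = 0.188.
P(Grade ∈ {B, C}) = 0.121 + 0.188 = 0.309; P(Cohort=C1, Grade ∈ {B, C}) = 0.020 + 0.023 = 0.043.
P(Cohort=C1 | Grade ∈ {B, C}) = 0.043/0.309 = 0.1392.

0.1392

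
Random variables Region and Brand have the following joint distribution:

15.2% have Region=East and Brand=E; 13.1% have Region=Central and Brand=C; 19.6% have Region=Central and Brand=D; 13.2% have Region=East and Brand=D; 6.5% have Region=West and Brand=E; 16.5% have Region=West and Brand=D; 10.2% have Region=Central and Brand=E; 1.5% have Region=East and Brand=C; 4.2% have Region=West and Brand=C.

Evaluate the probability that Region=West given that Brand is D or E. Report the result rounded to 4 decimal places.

0.2833

P(Brand=D) = 0.132 + 0.165 + 0.196 = 0.493.
P(Brand=E) = 0.152 + 0.065 + 0.102 = 0.319.
P(Brand ∈ {D, E}) = 0.493 + 0.319 = 0.812; P(Region=West, Brand ∈ {D, E}) = 0.165 + 0.065 = 0.230.
P(Region=West | Brand ∈ {D, E}) = 0.230/0.812 = 0.2833.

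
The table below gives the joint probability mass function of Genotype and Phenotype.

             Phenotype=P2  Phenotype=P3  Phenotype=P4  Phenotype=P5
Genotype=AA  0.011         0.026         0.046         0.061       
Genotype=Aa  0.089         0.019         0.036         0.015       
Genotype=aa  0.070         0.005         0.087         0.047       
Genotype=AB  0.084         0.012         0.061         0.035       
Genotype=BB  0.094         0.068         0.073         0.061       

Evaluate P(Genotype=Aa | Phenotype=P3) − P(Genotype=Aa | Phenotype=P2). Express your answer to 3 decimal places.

P(Phenotype=P3) = 0.026 + 0.019 + 0.005 + 0.012 + 0.068 = 0.130; P(Genotype=Aa | Phenotype=P3) = 0.019/0.130 = 0.1462.
P(Phenotype=P2) = 0.011 + 0.089 + 0.070 + 0.084 + 0.094 = 0.348; P(Genotype=Aa | Phenotype=P2) = 0.089/0.348 = 0.2557.
Difference = -0.110.

-0.110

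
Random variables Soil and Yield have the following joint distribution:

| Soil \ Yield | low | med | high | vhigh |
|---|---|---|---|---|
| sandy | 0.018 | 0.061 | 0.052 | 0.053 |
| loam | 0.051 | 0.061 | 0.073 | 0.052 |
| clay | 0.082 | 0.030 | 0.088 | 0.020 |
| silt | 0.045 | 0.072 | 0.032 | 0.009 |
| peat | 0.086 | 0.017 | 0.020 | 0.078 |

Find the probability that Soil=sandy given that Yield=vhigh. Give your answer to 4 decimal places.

P(Yield=vhigh) = 0.053 + 0.052 + 0.020 + 0.009 + 0.078 = 0.212.
P(Soil=sandy | Yield=vhigh) = 0.053/0.212 = 0.2500.

0.2500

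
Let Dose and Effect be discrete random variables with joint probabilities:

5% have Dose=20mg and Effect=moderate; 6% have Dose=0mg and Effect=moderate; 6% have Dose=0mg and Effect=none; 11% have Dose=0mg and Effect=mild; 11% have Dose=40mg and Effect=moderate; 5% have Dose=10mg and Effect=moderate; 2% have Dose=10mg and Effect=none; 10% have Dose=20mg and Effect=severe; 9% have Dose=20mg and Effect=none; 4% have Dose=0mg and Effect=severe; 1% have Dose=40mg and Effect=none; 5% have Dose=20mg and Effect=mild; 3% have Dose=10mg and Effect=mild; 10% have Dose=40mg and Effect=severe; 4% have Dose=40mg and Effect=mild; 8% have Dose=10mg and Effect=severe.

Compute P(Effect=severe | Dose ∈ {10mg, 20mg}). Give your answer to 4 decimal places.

0.3830

P(Dose=10mg) = 0.02 + 0.03 + 0.05 + 0.08 = 0.18.
P(Dose=20mg) = 0.09 + 0.05 + 0.05 + 0.10 = 0.29.
P(Dose ∈ {10mg, 20mg}) = 0.18 + 0.29 = 0.47; P(Effect=severe, Dose ∈ {10mg, 20mg}) = 0.08 + 0.10 = 0.18.
P(Effect=severe | Dose ∈ {10mg, 20mg}) = 0.18/0.47 = 0.3830.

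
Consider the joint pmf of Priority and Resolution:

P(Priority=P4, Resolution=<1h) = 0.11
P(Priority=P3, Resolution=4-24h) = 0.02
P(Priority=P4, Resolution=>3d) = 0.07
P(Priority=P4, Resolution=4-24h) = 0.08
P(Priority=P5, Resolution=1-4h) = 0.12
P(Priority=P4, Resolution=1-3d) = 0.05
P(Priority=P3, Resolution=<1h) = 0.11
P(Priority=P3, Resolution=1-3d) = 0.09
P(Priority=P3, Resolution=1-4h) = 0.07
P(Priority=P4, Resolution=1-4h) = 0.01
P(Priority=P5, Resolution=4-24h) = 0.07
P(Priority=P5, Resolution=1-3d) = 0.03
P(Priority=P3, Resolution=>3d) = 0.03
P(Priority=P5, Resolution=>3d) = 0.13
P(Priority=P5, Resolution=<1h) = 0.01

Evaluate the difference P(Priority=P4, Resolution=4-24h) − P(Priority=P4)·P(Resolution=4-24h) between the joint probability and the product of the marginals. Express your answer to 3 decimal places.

0.026

P(Priority=P4) = 0.11 + 0.01 + 0.08 + 0.05 + 0.07 = 0.32.
P(Resolution=4-24h) = 0.02 + 0.08 + 0.07 = 0.17.
P(Priority=P4, Resolution=4-24h) − P(Priority=P4)P(Resolution=4-24h) = 0.08 − 0.32×0.17 = 0.026.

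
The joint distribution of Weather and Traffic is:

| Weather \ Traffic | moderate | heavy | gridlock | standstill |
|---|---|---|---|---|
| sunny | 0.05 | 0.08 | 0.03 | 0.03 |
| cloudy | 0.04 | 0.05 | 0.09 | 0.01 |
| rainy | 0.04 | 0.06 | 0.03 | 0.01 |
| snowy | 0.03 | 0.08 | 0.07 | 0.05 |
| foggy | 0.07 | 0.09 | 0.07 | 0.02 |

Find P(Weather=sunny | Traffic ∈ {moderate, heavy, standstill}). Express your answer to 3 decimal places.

P(Traffic=moderate) = 0.05 + 0.04 + 0.04 + 0.03 + 0.07 = 0.23.
P(Traffic=heavy) = 0.08 + 0.05 + 0.06 + 0.08 + 0.09 = 0.36.
P(Traffic=standstill) = 0.03 + 0.01 + 0.01 + 0.05 + 0.02 = 0.12.
P(Traffic ∈ {moderate, heavy, standstill}) = 0.23 + 0.36 + 0.12 = 0.71; P(Weather=sunny, Traffic ∈ {moderate, heavy, standstill}) = 0.05 + 0.08 + 0.03 = 0.16.
P(Weather=sunny | Traffic ∈ {moderate, heavy, standstill}) = 0.16/0.71 = 0.225.

0.225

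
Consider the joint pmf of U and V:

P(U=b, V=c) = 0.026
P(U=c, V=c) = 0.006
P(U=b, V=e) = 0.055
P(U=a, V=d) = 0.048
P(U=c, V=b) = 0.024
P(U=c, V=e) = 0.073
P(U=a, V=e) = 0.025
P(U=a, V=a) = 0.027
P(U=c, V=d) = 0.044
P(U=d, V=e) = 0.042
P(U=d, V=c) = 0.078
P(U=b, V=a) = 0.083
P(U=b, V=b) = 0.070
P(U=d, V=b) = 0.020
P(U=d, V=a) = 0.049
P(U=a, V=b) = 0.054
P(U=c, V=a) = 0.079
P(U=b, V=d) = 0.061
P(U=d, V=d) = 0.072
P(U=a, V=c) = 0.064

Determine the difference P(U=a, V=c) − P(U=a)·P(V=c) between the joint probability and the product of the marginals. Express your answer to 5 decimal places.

P(U=a) = 0.027 + 0.054 + 0.064 + 0.048 + 0.025 = 0.218.
P(V=c) = 0.064 + 0.026 + 0.006 + 0.078 = 0.174.
P(U=a, V=c) − P(U=a)P(V=c) = 0.064 − 0.218×0.174 = 0.02607.

0.02607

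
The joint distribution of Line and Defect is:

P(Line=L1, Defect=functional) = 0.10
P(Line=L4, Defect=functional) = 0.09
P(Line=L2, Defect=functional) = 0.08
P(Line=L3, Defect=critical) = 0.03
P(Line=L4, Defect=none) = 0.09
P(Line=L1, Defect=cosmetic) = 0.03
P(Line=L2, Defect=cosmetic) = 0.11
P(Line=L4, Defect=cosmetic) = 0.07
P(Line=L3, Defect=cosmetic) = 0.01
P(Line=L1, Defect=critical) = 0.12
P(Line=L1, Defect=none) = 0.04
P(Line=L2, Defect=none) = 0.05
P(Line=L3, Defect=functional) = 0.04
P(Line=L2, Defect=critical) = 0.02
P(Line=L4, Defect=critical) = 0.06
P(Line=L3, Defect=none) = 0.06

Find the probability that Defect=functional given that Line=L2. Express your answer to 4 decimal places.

P(Line=L2) = 0.05 + 0.11 + 0.08 + 0.02 = 0.26.
P(Defect=functional | Line=L2) = 0.08/0.26 = 0.3077.

0.3077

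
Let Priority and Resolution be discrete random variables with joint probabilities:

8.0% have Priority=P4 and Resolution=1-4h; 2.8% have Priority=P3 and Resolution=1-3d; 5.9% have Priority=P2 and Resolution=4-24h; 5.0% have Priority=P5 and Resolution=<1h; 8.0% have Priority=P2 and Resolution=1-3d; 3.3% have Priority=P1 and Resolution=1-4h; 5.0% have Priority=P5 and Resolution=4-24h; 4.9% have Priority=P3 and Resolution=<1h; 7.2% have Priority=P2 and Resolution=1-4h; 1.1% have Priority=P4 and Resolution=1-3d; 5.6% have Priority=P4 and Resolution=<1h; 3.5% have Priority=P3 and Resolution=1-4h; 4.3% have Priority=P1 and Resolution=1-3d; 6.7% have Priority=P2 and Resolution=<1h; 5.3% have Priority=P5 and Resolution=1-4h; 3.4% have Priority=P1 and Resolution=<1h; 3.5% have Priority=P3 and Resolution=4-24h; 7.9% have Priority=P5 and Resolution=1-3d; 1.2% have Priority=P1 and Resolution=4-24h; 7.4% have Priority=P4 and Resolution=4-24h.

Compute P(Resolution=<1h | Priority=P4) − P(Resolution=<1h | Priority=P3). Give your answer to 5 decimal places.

-0.07994

P(Priority=P4) = 0.056 + 0.080 + 0.074 + 0.011 = 0.221; P(Resolution=<1h | Priority=P4) = 0.056/0.221 = 0.253394.
P(Priority=P3) = 0.049 + 0.035 + 0.035 + 0.028 = 0.147; P(Resolution=<1h | Priority=P3) = 0.049/0.147 = 0.333333.
Difference = -0.07994.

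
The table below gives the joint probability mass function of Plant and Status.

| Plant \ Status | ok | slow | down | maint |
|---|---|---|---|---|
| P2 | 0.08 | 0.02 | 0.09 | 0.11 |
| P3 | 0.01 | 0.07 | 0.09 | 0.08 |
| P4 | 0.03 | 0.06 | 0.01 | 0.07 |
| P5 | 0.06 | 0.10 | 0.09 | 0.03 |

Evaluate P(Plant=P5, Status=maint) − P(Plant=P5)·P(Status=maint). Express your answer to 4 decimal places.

-0.0512

P(Plant=P5) = 0.06 + 0.10 + 0.09 + 0.03 = 0.28.
P(Status=maint) = 0.11 + 0.08 + 0.07 + 0.03 = 0.29.
P(Plant=P5, Status=maint) − P(Plant=P5)P(Status=maint) = 0.03 − 0.28×0.29 = -0.0512.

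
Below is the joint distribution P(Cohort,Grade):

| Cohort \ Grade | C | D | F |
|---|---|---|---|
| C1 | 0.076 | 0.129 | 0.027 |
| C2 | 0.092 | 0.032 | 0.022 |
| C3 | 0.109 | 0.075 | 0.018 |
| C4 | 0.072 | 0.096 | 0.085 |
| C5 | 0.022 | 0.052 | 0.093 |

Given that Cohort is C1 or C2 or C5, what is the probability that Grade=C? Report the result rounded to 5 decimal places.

0.34862

P(Cohort=C1) = 0.076 + 0.129 + 0.027 = 0.232.
P(Cohort=C2) = 0.092 + 0.032 + 0.022 = 0.146.
P(Cohort=C5) = 0.022 + 0.052 + 0.093 = 0.167.
P(Cohort ∈ {C1, C2, C5}) = 0.232 + 0.146 + 0.167 = 0.545; P(Grade=C, Cohort ∈ {C1, C2, C5}) = 0.076 + 0.092 + 0.022 = 0.190.
P(Grade=C | Cohort ∈ {C1, C2, C5}) = 0.190/0.545 = 0.34862.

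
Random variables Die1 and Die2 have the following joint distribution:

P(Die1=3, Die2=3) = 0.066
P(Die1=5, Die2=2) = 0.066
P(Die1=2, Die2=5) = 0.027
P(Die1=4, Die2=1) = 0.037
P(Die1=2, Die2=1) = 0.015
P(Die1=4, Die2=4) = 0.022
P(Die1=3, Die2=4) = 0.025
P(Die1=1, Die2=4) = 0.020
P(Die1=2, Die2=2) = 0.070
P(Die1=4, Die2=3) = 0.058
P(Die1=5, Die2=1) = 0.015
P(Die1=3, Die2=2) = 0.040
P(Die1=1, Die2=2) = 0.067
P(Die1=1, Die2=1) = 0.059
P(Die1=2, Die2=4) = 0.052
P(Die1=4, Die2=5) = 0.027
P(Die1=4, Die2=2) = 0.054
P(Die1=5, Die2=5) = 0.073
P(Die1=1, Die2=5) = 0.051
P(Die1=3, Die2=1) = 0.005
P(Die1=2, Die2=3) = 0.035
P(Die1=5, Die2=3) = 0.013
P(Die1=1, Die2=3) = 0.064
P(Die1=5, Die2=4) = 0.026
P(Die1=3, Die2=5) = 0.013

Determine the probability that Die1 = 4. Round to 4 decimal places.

0.1980

P(Die1=4) = 0.037 + 0.054 + 0.058 + 0.022 + 0.027 = 0.198.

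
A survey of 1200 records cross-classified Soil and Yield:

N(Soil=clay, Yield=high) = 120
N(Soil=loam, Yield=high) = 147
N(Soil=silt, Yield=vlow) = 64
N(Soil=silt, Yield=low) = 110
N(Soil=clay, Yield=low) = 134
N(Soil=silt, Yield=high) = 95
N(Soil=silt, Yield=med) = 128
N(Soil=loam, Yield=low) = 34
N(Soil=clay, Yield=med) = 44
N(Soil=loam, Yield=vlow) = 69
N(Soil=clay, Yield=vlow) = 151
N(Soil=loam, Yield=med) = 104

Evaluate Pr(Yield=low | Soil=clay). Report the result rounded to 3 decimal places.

Total with Soil=clay: 151 + 134 + 44 + 120 = 449.
P(Yield=low | Soil=clay) = 134/449 = 0.298.

0.298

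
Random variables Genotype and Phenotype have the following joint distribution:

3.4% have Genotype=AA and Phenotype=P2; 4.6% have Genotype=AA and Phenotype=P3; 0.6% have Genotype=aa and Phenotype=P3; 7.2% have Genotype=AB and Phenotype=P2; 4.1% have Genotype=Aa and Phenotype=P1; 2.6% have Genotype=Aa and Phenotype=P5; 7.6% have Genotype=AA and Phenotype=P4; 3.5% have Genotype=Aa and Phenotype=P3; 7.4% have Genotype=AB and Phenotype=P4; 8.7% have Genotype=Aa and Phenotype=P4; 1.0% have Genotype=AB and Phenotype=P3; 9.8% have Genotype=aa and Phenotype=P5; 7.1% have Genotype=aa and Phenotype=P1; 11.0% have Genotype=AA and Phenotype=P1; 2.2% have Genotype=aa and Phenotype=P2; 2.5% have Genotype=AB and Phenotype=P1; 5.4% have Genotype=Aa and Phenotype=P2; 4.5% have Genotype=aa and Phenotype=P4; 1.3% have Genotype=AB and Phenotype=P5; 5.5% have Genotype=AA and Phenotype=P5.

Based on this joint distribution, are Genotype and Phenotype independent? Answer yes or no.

P(Genotype=aa) = 0.242 and P(Phenotype=P5) = 0.192, so their product is 0.04646, but P(Genotype=aa, Phenotype=P5) = 0.098. Since these differ, Genotype and Phenotype are not independent.

no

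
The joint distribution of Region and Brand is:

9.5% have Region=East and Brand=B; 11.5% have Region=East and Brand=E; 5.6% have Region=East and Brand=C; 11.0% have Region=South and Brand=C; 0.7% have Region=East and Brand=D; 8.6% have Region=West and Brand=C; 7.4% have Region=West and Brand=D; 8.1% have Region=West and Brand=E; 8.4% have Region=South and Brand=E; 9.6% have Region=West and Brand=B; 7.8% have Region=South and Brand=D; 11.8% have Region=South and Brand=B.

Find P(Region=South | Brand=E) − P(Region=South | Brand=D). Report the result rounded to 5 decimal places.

P(Brand=E) = 0.084 + 0.115 + 0.081 = 0.280; P(Region=South | Brand=E) = 0.084/0.280 = 0.300000.
P(Brand=D) = 0.078 + 0.007 + 0.074 = 0.159; P(Region=South | Brand=D) = 0.078/0.159 = 0.490566.
Difference = -0.19057.

-0.19057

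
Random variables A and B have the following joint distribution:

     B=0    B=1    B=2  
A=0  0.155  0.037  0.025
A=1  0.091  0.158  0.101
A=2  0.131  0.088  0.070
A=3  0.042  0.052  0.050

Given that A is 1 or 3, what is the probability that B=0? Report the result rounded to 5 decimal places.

0.26923

P(A=1) = 0.091 + 0.158 + 0.101 = 0.350.
P(A=3) = 0.042 + 0.052 + 0.050 = 0.144.
P(A ∈ {1, 3}) = 0.350 + 0.144 = 0.494; P(B=0, A ∈ {1, 3}) = 0.091 + 0.042 = 0.133.
P(B=0 | A ∈ {1, 3}) = 0.133/0.494 = 0.26923.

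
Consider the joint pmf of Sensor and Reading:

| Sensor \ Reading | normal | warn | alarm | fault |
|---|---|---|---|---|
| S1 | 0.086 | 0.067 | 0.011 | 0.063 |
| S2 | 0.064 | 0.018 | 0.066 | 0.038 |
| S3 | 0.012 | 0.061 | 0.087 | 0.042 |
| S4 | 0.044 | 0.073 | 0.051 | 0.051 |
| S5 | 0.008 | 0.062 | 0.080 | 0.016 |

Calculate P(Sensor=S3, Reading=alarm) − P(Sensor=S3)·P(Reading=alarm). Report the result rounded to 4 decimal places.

0.0274

P(Sensor=S3) = 0.012 + 0.061 + 0.087 + 0.042 = 0.202.
P(Reading=alarm) = 0.011 + 0.066 + 0.087 + 0.051 + 0.080 = 0.295.
P(Sensor=S3, Reading=alarm) − P(Sensor=S3)P(Reading=alarm) = 0.087 − 0.202×0.295 = 0.0274.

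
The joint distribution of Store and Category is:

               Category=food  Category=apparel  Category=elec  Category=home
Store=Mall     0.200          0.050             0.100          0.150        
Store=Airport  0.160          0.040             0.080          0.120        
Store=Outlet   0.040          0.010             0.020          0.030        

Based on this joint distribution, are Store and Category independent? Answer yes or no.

yes

Every cell satisfies P(Store,Category) = P(Store)·P(Category). For instance P(Store=Airport) = 0.400, P(Category=home) = 0.300, and 0.400×0.300 = 0.120 matches the joint entry. So Store and Category are independent.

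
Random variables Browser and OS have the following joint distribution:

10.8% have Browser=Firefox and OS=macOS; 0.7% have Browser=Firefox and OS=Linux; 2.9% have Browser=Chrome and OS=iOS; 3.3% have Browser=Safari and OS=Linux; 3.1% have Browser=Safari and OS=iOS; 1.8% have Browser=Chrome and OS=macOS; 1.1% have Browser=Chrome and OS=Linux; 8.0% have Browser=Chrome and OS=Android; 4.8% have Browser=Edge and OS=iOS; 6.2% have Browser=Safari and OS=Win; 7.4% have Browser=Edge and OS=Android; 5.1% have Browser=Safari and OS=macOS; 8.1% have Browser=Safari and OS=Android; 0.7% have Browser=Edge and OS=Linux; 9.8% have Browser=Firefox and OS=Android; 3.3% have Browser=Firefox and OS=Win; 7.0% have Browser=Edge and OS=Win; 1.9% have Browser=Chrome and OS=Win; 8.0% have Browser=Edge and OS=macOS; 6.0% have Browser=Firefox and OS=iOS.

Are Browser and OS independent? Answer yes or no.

P(Browser=Firefox) = 0.306 and P(OS=macOS) = 0.257, so their product is 0.07864, but P(Browser=Firefox, OS=macOS) = 0.108. Since these differ, Browser and OS are not independent.

no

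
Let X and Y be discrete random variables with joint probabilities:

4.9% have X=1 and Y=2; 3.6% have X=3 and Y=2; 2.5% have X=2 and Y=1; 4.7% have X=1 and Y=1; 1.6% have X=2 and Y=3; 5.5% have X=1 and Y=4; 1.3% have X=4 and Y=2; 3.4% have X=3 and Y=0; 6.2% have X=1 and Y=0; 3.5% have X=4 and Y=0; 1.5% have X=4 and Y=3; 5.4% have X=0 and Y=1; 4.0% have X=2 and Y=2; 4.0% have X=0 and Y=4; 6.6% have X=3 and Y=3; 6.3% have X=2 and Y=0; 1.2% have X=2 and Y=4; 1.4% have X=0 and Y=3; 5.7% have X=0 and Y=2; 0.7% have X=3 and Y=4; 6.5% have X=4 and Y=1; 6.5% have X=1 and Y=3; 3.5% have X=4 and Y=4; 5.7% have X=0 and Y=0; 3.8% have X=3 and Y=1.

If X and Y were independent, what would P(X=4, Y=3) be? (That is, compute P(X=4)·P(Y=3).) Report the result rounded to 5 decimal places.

0.02869

P(X=4) = 0.035 + 0.065 + 0.013 + 0.015 + 0.035 = 0.163.
P(Y=3) = 0.014 + 0.065 + 0.016 + 0.066 + 0.015 = 0.176.
Product: 0.163 × 0.176 = 0.02869.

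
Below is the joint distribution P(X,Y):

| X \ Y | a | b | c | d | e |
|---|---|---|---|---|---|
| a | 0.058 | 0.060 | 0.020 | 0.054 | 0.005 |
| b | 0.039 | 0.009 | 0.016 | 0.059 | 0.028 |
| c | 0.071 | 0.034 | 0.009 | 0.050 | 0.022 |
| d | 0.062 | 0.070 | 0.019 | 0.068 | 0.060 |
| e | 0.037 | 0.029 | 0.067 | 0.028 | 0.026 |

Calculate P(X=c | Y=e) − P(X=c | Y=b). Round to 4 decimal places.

P(Y=e) = 0.005 + 0.028 + 0.022 + 0.060 + 0.026 = 0.141; P(X=c | Y=e) = 0.022/0.141 = 0.15603.
P(Y=b) = 0.060 + 0.009 + 0.034 + 0.070 + 0.029 = 0.202; P(X=c | Y=b) = 0.034/0.202 = 0.16832.
Difference = -0.0123.

-0.0123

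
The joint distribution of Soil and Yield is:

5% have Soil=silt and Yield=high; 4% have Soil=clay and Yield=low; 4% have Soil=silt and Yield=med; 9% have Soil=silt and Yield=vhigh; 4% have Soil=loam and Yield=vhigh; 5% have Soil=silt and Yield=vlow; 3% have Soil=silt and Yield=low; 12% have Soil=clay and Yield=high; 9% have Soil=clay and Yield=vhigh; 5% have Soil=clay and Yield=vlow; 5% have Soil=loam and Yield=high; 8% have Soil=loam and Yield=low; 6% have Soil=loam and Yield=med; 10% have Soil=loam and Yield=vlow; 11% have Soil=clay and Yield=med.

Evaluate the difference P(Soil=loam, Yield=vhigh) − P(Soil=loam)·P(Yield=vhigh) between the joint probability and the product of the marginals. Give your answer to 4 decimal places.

P(Soil=loam) = 0.10 + 0.08 + 0.06 + 0.05 + 0.04 = 0.33.
P(Yield=vhigh) = 0.04 + 0.09 + 0.09 = 0.22.
P(Soil=loam, Yield=vhigh) − P(Soil=loam)P(Yield=vhigh) = 0.04 − 0.33×0.22 = -0.0326.

-0.0326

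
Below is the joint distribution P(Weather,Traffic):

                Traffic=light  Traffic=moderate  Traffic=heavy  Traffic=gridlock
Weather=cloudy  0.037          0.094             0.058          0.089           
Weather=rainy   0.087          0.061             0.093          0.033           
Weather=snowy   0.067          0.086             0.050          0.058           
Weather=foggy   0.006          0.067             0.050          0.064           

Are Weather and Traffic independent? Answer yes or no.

P(Weather=rainy) = 0.274 and P(Traffic=gridlock) = 0.244, so their product is 0.06686, but P(Weather=rainy, Traffic=gridlock) = 0.033. Since these differ, Weather and Traffic are not independent.

no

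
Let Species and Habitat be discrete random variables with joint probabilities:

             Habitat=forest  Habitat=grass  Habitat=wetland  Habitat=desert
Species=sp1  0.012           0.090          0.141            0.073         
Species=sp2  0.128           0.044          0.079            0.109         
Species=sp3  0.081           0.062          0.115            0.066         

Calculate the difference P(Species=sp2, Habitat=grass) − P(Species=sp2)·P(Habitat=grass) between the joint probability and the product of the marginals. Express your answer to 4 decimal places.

P(Species=sp2) = 0.128 + 0.044 + 0.079 + 0.109 = 0.360.
P(Habitat=grass) = 0.090 + 0.044 + 0.062 = 0.196.
P(Species=sp2, Habitat=grass) − P(Species=sp2)P(Habitat=grass) = 0.044 − 0.360×0.196 = -0.0266.

-0.0266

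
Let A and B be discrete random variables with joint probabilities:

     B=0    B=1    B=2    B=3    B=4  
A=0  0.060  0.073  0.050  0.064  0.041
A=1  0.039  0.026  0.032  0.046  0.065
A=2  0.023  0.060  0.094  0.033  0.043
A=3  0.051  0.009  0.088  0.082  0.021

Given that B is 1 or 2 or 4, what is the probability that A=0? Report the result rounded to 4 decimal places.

0.2724

P(B=1) = 0.073 + 0.026 + 0.060 + 0.009 = 0.168.
P(B=2) = 0.050 + 0.032 + 0.094 + 0.088 = 0.264.
P(B=4) = 0.041 + 0.065 + 0.043 + 0.021 = 0.170.
P(B ∈ {1, 2, 4}) = 0.168 + 0.264 + 0.170 = 0.602; P(A=0, B ∈ {1, 2, 4}) = 0.073 + 0.050 + 0.041 = 0.164.
P(A=0 | B ∈ {1, 2, 4}) = 0.164/0.602 = 0.2724.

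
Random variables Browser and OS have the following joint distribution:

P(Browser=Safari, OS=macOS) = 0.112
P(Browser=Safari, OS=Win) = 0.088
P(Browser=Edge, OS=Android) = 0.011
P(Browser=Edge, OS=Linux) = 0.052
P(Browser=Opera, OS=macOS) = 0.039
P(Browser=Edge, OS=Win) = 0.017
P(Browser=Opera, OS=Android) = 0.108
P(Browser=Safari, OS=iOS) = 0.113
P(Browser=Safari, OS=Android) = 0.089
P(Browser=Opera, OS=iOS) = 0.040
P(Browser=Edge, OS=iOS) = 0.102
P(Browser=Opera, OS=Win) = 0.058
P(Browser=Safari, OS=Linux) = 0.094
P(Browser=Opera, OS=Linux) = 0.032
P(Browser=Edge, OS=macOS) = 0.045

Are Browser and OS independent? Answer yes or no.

P(Browser=Opera) = 0.277 and P(OS=Android) = 0.208, so their product is 0.05762, but P(Browser=Opera, OS=Android) = 0.108. Since these differ, Browser and OS are not independent.

no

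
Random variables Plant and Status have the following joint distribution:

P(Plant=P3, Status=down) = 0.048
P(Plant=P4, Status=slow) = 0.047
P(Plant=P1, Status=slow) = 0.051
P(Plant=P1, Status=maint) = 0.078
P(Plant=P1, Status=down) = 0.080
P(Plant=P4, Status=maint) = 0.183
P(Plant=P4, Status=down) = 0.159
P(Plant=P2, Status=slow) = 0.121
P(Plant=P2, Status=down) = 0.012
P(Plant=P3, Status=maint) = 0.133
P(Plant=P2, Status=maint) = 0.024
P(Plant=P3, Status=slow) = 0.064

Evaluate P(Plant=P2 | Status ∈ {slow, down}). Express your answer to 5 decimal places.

P(Status=slow) = 0.051 + 0.121 + 0.064 + 0.047 = 0.283.
P(Status=down) = 0.080 + 0.012 + 0.048 + 0.159 = 0.299.
P(Status ∈ {slow, down}) = 0.283 + 0.299 = 0.582; P(Plant=P2, Status ∈ {slow, down}) = 0.121 + 0.012 = 0.133.
P(Plant=P2 | Status ∈ {slow, down}) = 0.133/0.582 = 0.22852.

0.22852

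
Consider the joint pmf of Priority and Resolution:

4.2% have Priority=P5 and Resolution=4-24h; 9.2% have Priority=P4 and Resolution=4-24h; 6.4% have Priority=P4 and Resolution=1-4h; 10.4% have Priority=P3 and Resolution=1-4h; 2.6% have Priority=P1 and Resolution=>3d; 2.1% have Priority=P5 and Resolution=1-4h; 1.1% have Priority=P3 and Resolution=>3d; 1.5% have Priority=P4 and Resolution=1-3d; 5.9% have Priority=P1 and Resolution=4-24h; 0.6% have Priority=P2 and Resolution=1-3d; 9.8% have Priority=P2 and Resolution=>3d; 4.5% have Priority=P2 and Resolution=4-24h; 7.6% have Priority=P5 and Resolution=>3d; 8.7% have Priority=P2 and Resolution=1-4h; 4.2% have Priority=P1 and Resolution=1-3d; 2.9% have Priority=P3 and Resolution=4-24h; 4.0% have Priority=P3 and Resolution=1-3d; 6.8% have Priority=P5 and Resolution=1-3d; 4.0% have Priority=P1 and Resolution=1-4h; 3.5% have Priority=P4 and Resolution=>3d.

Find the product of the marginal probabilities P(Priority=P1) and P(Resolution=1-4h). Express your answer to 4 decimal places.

P(Priority=P1) = 0.040 + 0.059 + 0.042 + 0.026 = 0.167.
P(Resolution=1-4h) = 0.040 + 0.087 + 0.104 + 0.064 + 0.021 = 0.316.
Product: 0.167 × 0.316 = 0.0528.

0.0528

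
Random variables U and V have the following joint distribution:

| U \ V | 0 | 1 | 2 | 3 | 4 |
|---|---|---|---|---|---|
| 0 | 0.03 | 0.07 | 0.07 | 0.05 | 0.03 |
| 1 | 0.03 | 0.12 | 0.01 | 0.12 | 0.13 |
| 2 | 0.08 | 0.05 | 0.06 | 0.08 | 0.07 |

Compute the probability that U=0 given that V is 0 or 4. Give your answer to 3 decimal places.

0.162

P(V=0) = 0.03 + 0.03 + 0.08 = 0.14.
P(V=4) = 0.03 + 0.13 + 0.07 = 0.23.
P(V ∈ {0, 4}) = 0.14 + 0.23 = 0.37; P(U=0, V ∈ {0, 4}) = 0.03 + 0.03 = 0.06.
P(U=0 | V ∈ {0, 4}) = 0.06/0.37 = 0.162.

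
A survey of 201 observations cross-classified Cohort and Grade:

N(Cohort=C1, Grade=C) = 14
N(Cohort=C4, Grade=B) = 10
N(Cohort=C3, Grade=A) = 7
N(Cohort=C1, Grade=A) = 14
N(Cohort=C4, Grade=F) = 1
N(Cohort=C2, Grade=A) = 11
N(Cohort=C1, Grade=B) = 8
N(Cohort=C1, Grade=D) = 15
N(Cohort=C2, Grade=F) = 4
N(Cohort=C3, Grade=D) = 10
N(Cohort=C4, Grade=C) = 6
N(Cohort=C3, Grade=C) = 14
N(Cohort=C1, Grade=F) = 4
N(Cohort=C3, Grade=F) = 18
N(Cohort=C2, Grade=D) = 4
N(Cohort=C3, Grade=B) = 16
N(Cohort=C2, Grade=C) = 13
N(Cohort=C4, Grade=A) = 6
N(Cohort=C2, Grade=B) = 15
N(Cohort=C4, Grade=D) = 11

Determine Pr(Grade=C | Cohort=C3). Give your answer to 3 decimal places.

0.215

Total with Cohort=C3: 7 + 16 + 14 + 10 + 18 = 65.
P(Grade=C | Cohort=C3) = 14/65 = 0.215.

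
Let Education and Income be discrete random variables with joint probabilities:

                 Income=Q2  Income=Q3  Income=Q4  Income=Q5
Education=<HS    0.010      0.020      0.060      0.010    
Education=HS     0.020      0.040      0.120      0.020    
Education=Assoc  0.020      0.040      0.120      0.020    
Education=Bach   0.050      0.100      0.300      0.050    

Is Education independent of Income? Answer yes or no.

Every cell satisfies P(Education,Income) = P(Education)·P(Income). For instance P(Education=<HS) = 0.100, P(Income=Q3) = 0.200, and 0.100×0.200 = 0.020 matches the joint entry. So Education and Income are independent.

yes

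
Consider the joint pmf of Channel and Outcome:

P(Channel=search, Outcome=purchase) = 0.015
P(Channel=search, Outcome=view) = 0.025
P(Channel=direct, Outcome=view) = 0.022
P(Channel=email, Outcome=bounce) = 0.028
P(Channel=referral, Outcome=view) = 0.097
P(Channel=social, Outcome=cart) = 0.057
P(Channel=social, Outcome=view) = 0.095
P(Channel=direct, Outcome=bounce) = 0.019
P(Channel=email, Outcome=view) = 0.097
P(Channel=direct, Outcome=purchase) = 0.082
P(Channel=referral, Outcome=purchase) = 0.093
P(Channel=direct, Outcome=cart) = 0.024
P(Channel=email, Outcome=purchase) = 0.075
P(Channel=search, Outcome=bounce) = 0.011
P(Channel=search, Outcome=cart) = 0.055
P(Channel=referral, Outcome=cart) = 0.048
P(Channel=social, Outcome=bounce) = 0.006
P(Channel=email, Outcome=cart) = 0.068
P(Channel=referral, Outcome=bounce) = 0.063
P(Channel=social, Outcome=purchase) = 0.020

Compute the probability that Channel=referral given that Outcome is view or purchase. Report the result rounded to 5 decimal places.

P(Outcome=view) = 0.097 + 0.025 + 0.095 + 0.022 + 0.097 = 0.336.
P(Outcome=purchase) = 0.075 + 0.015 + 0.020 + 0.082 + 0.093 = 0.285.
P(Outcome ∈ {view, purchase}) = 0.336 + 0.285 = 0.621; P(Channel=referral, Outcome ∈ {view, purchase}) = 0.097 + 0.093 = 0.190.
P(Channel=referral | Outcome ∈ {view, purchase}) = 0.190/0.621 = 0.30596.

0.30596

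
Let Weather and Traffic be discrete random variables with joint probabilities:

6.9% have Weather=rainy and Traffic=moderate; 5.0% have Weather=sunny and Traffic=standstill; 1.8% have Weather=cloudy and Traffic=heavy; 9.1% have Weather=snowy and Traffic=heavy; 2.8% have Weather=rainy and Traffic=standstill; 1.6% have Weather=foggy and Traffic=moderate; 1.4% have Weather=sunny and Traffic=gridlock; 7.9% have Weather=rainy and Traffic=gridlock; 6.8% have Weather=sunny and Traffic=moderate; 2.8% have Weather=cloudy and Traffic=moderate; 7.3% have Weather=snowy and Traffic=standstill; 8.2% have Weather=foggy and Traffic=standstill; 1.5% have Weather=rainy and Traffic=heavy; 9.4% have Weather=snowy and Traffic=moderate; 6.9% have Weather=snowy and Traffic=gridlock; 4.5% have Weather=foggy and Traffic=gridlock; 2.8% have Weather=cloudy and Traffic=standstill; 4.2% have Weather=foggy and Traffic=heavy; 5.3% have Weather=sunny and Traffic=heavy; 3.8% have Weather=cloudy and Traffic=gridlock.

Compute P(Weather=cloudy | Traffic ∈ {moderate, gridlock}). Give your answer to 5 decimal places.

P(Traffic=moderate) = 0.068 + 0.028 + 0.069 + 0.094 + 0.016 = 0.275.
P(Traffic=gridlock) = 0.014 + 0.038 + 0.079 + 0.069 + 0.045 = 0.245.
P(Traffic ∈ {moderate, gridlock}) = 0.275 + 0.245 = 0.520; P(Weather=cloudy, Traffic ∈ {moderate, gridlock}) = 0.028 + 0.038 = 0.066.
P(Weather=cloudy | Traffic ∈ {moderate, gridlock}) = 0.066/0.520 = 0.12692.

0.12692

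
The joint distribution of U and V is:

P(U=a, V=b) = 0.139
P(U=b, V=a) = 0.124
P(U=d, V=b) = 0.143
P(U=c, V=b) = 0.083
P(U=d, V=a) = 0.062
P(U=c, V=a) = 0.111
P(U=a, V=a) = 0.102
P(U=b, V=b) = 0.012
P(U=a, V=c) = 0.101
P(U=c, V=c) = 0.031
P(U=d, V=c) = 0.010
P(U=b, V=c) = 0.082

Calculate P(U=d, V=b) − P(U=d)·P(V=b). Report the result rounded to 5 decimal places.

0.06195

P(U=d) = 0.062 + 0.143 + 0.010 = 0.215.
P(V=b) = 0.139 + 0.012 + 0.083 + 0.143 = 0.377.
P(U=d, V=b) − P(U=d)P(V=b) = 0.143 − 0.215×0.377 = 0.06195.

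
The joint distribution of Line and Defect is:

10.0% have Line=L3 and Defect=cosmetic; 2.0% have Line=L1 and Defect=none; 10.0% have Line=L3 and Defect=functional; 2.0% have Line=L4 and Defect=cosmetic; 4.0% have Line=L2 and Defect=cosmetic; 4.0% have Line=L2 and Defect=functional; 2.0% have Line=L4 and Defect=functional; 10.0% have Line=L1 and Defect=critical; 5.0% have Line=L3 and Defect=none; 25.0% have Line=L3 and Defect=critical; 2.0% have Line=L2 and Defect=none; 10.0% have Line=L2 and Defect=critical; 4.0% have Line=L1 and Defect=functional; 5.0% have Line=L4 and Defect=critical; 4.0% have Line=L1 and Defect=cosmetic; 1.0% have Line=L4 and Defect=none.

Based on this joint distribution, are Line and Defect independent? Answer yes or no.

yes

Every cell satisfies P(Line,Defect) = P(Line)·P(Defect). For instance P(Line=L1) = 0.200, P(Defect=none) = 0.100, and 0.200×0.100 = 0.020 matches the joint entry. So Line and Defect are independent.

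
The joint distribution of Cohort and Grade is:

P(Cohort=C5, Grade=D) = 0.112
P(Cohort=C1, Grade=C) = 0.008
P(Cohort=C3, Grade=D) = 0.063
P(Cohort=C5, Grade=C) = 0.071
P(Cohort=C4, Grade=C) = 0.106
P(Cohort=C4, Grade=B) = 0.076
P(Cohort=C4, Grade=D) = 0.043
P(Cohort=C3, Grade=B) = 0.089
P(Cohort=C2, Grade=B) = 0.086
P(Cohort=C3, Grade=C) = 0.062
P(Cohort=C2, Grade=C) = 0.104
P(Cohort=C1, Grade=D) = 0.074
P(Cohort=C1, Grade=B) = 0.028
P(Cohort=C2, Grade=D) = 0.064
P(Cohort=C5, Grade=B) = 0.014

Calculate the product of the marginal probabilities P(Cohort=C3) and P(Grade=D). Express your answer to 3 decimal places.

P(Cohort=C3) = 0.089 + 0.062 + 0.063 = 0.214.
P(Grade=D) = 0.074 + 0.064 + 0.063 + 0.043 + 0.112 = 0.356.
Product: 0.214 × 0.356 = 0.076.

0.076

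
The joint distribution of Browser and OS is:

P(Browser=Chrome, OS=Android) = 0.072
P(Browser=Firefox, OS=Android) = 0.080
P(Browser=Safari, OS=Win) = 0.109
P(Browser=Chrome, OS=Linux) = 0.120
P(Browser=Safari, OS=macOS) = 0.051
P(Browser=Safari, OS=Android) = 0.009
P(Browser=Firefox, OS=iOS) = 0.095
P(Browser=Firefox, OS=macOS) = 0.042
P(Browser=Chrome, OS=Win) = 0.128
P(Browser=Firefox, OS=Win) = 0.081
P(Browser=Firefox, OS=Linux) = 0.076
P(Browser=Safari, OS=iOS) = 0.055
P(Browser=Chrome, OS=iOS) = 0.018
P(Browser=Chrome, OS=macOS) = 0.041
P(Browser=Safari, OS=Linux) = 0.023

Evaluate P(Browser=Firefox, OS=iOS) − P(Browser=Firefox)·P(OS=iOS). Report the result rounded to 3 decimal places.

0.032

P(Browser=Firefox) = 0.081 + 0.042 + 0.076 + 0.095 + 0.080 = 0.374.
P(OS=iOS) = 0.018 + 0.095 + 0.055 = 0.168.
P(Browser=Firefox, OS=iOS) − P(Browser=Firefox)P(OS=iOS) = 0.095 − 0.374×0.168 = 0.032.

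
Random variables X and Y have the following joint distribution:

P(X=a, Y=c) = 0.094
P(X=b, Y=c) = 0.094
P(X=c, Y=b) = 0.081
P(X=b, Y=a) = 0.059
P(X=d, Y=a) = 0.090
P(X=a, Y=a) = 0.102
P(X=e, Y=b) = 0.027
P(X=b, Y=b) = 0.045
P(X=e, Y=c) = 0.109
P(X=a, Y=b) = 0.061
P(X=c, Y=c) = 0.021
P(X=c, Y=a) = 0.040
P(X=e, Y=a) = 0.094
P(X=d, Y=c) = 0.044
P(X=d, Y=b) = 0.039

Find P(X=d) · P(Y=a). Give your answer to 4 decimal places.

P(X=d) = 0.090 + 0.039 + 0.044 = 0.173.
P(Y=a) = 0.102 + 0.059 + 0.040 + 0.090 + 0.094 = 0.385.
Product: 0.173 × 0.385 = 0.0666.

0.0666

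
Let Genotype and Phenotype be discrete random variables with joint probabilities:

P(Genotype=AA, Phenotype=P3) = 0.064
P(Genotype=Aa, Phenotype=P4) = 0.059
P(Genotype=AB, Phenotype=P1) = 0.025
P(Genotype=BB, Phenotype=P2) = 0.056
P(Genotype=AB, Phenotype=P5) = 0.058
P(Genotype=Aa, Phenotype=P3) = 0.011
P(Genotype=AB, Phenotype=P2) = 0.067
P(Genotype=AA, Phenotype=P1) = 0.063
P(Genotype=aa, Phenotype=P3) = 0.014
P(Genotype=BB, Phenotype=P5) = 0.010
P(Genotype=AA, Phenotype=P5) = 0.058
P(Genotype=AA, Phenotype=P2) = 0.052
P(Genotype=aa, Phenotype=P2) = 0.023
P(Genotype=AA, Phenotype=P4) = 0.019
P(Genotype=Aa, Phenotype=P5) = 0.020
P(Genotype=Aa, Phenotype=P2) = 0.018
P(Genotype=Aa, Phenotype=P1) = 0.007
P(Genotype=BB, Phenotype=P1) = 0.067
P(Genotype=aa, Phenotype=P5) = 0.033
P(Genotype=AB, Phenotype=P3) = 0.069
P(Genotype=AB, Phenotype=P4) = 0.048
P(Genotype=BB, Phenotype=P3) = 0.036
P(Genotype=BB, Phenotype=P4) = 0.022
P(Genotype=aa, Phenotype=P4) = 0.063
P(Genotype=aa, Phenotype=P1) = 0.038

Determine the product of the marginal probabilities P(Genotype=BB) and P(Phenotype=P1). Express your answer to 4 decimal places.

P(Genotype=BB) = 0.067 + 0.056 + 0.036 + 0.022 + 0.010 = 0.191.
P(Phenotype=P1) = 0.063 + 0.007 + 0.038 + 0.025 + 0.067 = 0.200.
Product: 0.191 × 0.200 = 0.0382.

0.0382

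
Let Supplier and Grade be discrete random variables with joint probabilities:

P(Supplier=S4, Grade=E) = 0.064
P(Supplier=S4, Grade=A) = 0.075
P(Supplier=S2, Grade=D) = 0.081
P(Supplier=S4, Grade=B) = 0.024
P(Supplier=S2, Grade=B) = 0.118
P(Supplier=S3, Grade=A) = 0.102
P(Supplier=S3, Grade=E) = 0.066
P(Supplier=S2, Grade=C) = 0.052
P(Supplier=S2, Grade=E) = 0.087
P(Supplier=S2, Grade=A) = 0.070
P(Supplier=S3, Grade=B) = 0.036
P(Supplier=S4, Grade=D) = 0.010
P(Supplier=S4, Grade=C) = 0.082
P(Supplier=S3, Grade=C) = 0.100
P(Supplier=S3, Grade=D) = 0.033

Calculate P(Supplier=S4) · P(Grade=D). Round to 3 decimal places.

0.032

P(Supplier=S4) = 0.075 + 0.024 + 0.082 + 0.010 + 0.064 = 0.255.
P(Grade=D) = 0.081 + 0.033 + 0.010 = 0.124.
Product: 0.255 × 0.124 = 0.032.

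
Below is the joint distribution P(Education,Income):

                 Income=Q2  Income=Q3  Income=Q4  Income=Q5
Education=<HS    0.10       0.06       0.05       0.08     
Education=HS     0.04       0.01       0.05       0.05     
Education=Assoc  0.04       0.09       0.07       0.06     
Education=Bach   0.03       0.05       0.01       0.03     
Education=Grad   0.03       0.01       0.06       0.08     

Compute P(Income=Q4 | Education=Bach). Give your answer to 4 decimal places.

0.0833

P(Education=Bach) = 0.03 + 0.05 + 0.01 + 0.03 = 0.12.
P(Income=Q4 | Education=Bach) = 0.01/0.12 = 0.0833.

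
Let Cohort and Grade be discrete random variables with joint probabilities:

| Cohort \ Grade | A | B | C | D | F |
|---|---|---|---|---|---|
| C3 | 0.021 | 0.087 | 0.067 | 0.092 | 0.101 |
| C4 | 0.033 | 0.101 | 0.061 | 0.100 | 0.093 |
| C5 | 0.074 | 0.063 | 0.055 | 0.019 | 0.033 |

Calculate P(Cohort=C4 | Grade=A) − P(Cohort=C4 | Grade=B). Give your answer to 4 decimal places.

P(Grade=A) = 0.021 + 0.033 + 0.074 = 0.128; P(Cohort=C4 | Grade=A) = 0.033/0.128 = 0.25781.
P(Grade=B) = 0.087 + 0.101 + 0.063 = 0.251; P(Cohort=C4 | Grade=B) = 0.101/0.251 = 0.40239.
Difference = -0.1446.

-0.1446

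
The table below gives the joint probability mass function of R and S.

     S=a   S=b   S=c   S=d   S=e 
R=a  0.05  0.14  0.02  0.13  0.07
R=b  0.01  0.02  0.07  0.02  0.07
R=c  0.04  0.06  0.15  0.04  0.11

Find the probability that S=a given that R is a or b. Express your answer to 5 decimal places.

0.10000

P(R=a) = 0.05 + 0.14 + 0.02 + 0.13 + 0.07 = 0.41.
P(R=b) = 0.01 + 0.02 + 0.07 + 0.02 + 0.07 = 0.19.
P(R ∈ {a, b}) = 0.41 + 0.19 = 0.60; P(S=a, R ∈ {a, b}) = 0.05 + 0.01 = 0.06.
P(S=a | R ∈ {a, b}) = 0.06/0.60 = 0.10000.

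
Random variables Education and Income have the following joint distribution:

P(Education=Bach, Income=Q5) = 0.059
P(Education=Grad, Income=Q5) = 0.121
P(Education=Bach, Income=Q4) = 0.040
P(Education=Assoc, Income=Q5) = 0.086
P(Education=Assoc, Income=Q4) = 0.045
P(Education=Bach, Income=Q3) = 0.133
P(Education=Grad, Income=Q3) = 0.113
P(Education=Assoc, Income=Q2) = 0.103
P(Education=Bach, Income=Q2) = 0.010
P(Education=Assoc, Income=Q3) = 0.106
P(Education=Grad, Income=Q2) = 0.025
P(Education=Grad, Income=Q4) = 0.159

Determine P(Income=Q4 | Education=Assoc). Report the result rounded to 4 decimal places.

0.1324

P(Education=Assoc) = 0.103 + 0.106 + 0.045 + 0.086 = 0.340.
P(Income=Q4 | Education=Assoc) = 0.045/0.340 = 0.1324.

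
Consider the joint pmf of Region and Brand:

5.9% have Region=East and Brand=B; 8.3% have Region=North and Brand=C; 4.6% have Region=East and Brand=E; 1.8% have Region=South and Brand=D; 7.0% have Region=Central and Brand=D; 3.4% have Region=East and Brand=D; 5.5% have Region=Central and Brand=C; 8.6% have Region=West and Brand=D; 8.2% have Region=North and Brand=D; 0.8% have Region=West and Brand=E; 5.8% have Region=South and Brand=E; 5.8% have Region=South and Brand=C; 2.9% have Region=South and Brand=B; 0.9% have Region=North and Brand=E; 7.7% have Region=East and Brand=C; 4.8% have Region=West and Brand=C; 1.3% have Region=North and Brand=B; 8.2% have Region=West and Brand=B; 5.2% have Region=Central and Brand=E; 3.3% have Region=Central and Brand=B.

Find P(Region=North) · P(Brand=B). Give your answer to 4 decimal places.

0.0404

P(Region=North) = 0.013 + 0.083 + 0.082 + 0.009 = 0.187.
P(Brand=B) = 0.013 + 0.029 + 0.059 + 0.082 + 0.033 = 0.216.
Product: 0.187 × 0.216 = 0.0404.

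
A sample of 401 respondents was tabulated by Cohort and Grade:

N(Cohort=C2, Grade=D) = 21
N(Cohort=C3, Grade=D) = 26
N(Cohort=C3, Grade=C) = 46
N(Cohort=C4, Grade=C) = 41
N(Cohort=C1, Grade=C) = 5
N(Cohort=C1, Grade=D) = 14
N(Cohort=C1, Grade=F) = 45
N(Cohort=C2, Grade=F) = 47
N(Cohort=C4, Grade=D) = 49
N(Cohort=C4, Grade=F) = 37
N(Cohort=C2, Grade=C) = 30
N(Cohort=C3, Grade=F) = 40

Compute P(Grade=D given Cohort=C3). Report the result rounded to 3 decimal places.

Total with Cohort=C3: 46 + 26 + 40 = 112.
P(Grade=D | Cohort=C3) = 26/112 = 0.232.

0.232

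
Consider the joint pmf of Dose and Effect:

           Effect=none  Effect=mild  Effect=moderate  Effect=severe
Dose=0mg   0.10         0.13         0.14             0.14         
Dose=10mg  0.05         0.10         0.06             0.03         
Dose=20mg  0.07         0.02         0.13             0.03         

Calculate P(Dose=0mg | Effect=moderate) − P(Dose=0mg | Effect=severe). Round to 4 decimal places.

P(Effect=moderate) = 0.14 + 0.06 + 0.13 = 0.33; P(Dose=0mg | Effect=moderate) = 0.14/0.33 = 0.42424.
P(Effect=severe) = 0.14 + 0.03 + 0.03 = 0.20; P(Dose=0mg | Effect=severe) = 0.14/0.20 = 0.70000.
Difference = -0.2758.

-0.2758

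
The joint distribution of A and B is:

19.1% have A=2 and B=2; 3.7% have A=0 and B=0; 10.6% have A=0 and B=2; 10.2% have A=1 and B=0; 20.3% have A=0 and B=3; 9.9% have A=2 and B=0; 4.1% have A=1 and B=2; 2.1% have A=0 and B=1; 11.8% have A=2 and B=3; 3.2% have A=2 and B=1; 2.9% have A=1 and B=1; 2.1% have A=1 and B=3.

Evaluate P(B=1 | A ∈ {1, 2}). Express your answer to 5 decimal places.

P(A=1) = 0.102 + 0.029 + 0.041 + 0.021 = 0.193.
P(A=2) = 0.099 + 0.032 + 0.191 + 0.118 = 0.440.
P(A ∈ {1, 2}) = 0.193 + 0.440 = 0.633; P(B=1, A ∈ {1, 2}) = 0.029 + 0.032 = 0.061.
P(B=1 | A ∈ {1, 2}) = 0.061/0.633 = 0.09637.

0.09637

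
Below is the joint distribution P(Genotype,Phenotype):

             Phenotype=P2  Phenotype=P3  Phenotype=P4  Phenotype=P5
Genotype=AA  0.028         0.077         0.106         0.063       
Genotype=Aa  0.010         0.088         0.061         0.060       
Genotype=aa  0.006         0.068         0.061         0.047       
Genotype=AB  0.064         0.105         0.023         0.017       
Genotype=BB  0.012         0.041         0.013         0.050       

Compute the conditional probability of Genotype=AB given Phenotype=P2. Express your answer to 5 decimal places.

P(Phenotype=P2) = 0.028 + 0.010 + 0.006 + 0.064 + 0.012 = 0.120.
P(Genotype=AB | Phenotype=P2) = 0.064/0.120 = 0.53333.

0.53333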